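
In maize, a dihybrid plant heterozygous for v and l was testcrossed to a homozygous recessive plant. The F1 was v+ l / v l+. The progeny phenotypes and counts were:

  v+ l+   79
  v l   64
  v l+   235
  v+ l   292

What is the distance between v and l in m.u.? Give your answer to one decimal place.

21.3 m.u.

The recombinant classes are v+ l+ and v l: 79 + 64 = 143.
Recombination frequency = 143/670 = 0.2134 ≈ 21.3%, i.e. 21.3 m.u.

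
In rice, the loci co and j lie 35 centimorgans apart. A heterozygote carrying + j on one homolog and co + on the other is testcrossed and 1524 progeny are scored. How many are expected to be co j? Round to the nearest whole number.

A map distance of 35 centimorgans corresponds to a recombination frequency of 0.350.
The F1 is + j / co +, so co j is a recombinant gamete class with expected frequency r/2 = 0.350/2 = 0.1750.
Expected number = 0.1750 × 1524 = 266.70 ≈ 267.

267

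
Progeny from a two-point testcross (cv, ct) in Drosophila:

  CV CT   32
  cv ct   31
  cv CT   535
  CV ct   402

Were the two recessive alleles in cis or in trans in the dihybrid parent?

trans

The two most frequent classes are CV ct (402) and cv CT (535); these are the parental (non-recombinant) types.
So the F1 carried CV ct on one chromosome and cv CT on the other — the recessive alleles are on opposite chromosomes (trans / repulsion).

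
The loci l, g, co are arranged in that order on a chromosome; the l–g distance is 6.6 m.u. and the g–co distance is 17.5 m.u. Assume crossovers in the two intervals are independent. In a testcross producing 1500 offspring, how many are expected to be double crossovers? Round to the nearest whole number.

17

Map distances give recombination frequencies of 0.066 and 0.175 for the two intervals.
With no interference, expected double-crossover frequency = 0.066 × 0.175 = 0.01155.
Expected number = 0.01155 × 1500 = 17.32 ≈ 17.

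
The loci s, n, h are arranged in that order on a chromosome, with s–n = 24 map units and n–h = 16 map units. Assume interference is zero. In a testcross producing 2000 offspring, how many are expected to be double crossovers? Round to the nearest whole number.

77

Map distances give recombination frequencies of 0.240 and 0.160 for the two intervals.
With no interference, expected double-crossover frequency = 0.240 × 0.160 = 0.03840.
Expected number = 0.03840 × 2000 = 76.80 ≈ 77.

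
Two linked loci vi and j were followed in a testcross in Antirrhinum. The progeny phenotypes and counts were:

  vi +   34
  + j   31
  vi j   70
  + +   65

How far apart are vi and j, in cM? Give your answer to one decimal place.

32.5 cM

The two most frequent classes, + + (65) and vi j (70), are the parental types, so the F1 was + + / vi j.
The recombinant classes are + j and vi +: 31 + 34 = 65.
Recombination frequency = 65/200 = 0.3250 ≈ 32.5%, i.e. 32.5 cM.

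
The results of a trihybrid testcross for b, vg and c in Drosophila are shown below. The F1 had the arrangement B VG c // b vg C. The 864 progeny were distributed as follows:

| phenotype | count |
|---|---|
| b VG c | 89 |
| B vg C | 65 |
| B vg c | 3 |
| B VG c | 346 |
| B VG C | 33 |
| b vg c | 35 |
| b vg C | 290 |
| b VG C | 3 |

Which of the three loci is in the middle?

The two rarest classes, B vg c and b VG C, are the double crossovers. Comparing them with the parentals, only the vg allele has switched, so vg is the middle locus and the order is c – vg – b.

vg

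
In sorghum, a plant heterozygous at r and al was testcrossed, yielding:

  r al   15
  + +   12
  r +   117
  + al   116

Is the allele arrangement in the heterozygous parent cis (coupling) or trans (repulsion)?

trans

The two most frequent classes are + al (116) and r + (117); these are the parental (non-recombinant) types.
So the F1 carried + al on one chromosome and r + on the other — the recessive alleles are on opposite chromosomes (trans / repulsion).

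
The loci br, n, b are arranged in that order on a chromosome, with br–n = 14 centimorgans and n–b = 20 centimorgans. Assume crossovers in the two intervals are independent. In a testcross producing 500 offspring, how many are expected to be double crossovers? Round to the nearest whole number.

14

Map distances give recombination frequencies of 0.140 and 0.200 for the two intervals.
With no interference, expected double-crossover frequency = 0.140 × 0.200 = 0.02800.
Expected number = 0.02800 × 500 = 14.00 ≈ 14.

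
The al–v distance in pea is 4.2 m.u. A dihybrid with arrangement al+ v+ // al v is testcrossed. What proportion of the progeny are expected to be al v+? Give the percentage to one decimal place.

2.1%

A map distance of 4.2 m.u. corresponds to a recombination frequency of 0.042.
The F1 is al+ v+ / al v, so al v+ is a recombinant gamete class with expected frequency r/2 = 0.042/2 = 0.0210.
That is 0.0210 = 2.1% of the progeny.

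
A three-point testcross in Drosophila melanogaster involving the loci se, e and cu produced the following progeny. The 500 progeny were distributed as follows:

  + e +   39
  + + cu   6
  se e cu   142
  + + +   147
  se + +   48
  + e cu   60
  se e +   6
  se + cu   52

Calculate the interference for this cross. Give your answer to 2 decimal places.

The two most frequent reciprocal classes, se e cu and + + +, are the parental types, so the F1 was se e cu / + + +.
The two rarest classes, se e + and + + cu, are the double crossovers. Comparing them with the parentals, only the cu allele has switched, so cu is the middle locus and the order is se – cu – e.
se–cu: (108 + 12)/500 = 0.2400; cu–e: (91 + 12)/500 = 0.2060.
Expected DCO frequency = 0.2400 × 0.2060 ≈ 0.04944; observed = 12/500 ≈ 0.02400.
Coefficient of coincidence = 0.02400/0.04944 ≈ 0.49; interference = 1 − 0.49 = 0.51.

0.51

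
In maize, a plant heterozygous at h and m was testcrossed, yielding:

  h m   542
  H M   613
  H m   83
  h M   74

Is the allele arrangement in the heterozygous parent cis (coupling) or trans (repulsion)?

The two most frequent classes are H M (613) and h m (542); these are the parental (non-recombinant) types.
So the F1 carried H M on one chromosome and h m on the other — the recessive alleles are on the same chromosome (cis / coupling).

cis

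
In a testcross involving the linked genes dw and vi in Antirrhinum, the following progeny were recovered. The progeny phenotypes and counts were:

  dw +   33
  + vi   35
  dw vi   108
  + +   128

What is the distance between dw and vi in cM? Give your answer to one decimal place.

The two most frequent classes, + + (128) and dw vi (108), are the parental types, so the F1 was + + / dw vi.
The recombinant classes are + vi and dw +: 35 + 33 = 68.
Recombination frequency = 68/304 = 0.2237 ≈ 22.4%, i.e. 22.4 cM.

22.4 cM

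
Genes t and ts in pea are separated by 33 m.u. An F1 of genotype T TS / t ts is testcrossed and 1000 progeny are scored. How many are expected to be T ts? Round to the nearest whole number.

A map distance of 33 m.u. corresponds to a recombination frequency of 0.330.
The F1 is T TS / t ts, so T ts is a recombinant gamete class with expected frequency r/2 = 0.330/2 = 0.1650.
Expected number = 0.1650 × 1000 = 165.00 ≈ 165.

165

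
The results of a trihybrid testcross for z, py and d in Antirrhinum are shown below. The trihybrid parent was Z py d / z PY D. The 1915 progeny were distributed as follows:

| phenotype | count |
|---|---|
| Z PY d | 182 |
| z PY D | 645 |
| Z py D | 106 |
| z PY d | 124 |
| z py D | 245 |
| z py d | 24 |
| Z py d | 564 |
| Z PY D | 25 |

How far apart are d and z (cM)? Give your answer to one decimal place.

14.6 cM

The two rarest classes, z py d and Z PY D, are the double crossovers. Comparing them with the parentals, only the z allele has switched, so z is the middle locus and the order is d – z – py.
Crossovers in the d–z interval produce the single-crossover classes Z py D and z PY d (106 + 124 = 230) plus the double crossovers (49).
RF(d–z) = (230 + 49) / 1915 = 279/1915 = 0.1457 → 14.6 cM.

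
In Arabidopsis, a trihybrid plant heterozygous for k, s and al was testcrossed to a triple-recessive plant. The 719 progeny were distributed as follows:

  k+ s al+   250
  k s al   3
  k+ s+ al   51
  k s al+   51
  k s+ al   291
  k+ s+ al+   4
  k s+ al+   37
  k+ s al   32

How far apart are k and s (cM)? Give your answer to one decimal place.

The two most frequent reciprocal classes, k s+ al and k+ s al+, are the parental types, so the F1 was k s+ al / k+ s al+.
The two rarest classes, k s al and k+ s+ al+, are the double crossovers. Comparing them with the parentals, only the s allele has switched, so s is the middle locus and the order is k – s – al.
Crossovers in the k–s interval produce the single-crossover classes k+ s+ al and k s al+ (51 + 51 = 102) plus the double crossovers (7).
RF(k–s) = (102 + 7) / 719 = 109/719 = 0.1516 → 15.2 cM.

15.2 cM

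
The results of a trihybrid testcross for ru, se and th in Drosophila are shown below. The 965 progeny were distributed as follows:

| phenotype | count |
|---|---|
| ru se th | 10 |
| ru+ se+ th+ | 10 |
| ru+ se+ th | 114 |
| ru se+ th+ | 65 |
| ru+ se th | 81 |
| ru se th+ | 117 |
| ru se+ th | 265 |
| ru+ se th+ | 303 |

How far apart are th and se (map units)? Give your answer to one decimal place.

17.2 map units

The two most frequent reciprocal classes, ru+ se th+ and ru se+ th, are the parental types, so the F1 was ru+ se th+ / ru se+ th.
The two rarest classes, ru+ se+ th+ and ru se th, are the double crossovers. Comparing them with the parentals, only the se allele has switched, so se is the middle locus and the order is th – se – ru.
Crossovers in the th–se interval produce the single-crossover classes ru+ se th and ru se+ th+ (81 + 65 = 146) plus the double crossovers (20).
RF(th–se) = (146 + 20) / 965 = 166/965 = 0.1720 → 17.2 map units.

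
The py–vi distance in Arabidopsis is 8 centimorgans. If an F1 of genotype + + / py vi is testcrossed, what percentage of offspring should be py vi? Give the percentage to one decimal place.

A map distance of 8 centimorgans corresponds to a recombination frequency of 0.080.
The F1 is + + / py vi, so py vi is a parental gamete class with expected frequency (1 − r)/2 = 0.920/2 = 0.4600.
That is 0.4600 = 46.0% of the progeny.

46.0%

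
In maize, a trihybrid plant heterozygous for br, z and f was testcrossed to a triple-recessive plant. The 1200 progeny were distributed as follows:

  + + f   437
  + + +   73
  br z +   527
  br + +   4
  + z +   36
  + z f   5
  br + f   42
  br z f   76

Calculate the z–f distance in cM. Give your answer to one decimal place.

13.2 cM

The two most frequent reciprocal classes, + + f and br z +, are the parental types, so the F1 was + + f / br z +.
The two rarest classes, + z f and br + +, are the double crossovers. Comparing them with the parentals, only the z allele has switched, so z is the middle locus and the order is f – z – br.
Crossovers in the f–z interval produce the single-crossover classes + + + and br z f (73 + 76 = 149) plus the double crossovers (9).
RF(f–z) = (149 + 9) / 1200 = 158/1200 = 0.1317 → 13.2 cM.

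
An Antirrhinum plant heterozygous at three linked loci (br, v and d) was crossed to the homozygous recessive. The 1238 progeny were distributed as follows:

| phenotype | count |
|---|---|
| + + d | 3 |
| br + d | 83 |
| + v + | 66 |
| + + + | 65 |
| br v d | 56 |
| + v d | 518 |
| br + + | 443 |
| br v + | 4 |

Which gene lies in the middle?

The two most frequent reciprocal classes, br + + and + v d, are the parental types, so the F1 was br + + / + v d.
The two rarest classes, br v + and + + d, are the double crossovers. Comparing them with the parentals, only the v allele has switched, so v is the middle locus and the order is d – v – br.

v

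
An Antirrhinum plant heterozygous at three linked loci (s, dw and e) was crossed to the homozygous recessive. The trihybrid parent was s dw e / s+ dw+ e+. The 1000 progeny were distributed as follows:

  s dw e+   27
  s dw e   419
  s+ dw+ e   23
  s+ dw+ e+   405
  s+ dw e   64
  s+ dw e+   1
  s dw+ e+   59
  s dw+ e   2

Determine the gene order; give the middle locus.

The two rarest classes, s dw+ e and s+ dw e+, are the double crossovers. Comparing them with the parentals, only the dw allele has switched, so dw is the middle locus and the order is e – dw – s.

dw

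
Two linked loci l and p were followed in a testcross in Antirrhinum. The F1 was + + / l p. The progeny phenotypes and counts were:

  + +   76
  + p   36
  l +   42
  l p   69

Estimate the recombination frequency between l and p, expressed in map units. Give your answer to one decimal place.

35.0 map units

The recombinant classes are + p and l +: 36 + 42 = 78.
Recombination frequency = 78/223 = 0.3498 ≈ 35.0%, i.e. 35.0 map units.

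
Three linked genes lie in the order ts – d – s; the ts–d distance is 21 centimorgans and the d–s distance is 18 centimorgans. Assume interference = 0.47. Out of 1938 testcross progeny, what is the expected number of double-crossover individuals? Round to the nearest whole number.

39

Map distances give recombination frequencies of 0.210 and 0.180 for the two intervals.
With interference 0.47 (so coincidence = 0.53), expected double-crossover frequency = 0.210 × 0.180 × 0.53 = 0.02003.
Expected number = 0.02003 × 1938 = 38.83 ≈ 39.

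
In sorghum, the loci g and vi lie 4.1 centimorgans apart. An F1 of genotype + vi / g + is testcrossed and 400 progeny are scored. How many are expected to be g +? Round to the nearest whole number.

A map distance of 4.1 centimorgans corresponds to a recombination frequency of 0.041.
The F1 is + vi / g +, so g + is a parental gamete class with expected frequency (1 − r)/2 = 0.959/2 = 0.4795.
Expected number = 0.4795 × 400 = 191.80 ≈ 192.

192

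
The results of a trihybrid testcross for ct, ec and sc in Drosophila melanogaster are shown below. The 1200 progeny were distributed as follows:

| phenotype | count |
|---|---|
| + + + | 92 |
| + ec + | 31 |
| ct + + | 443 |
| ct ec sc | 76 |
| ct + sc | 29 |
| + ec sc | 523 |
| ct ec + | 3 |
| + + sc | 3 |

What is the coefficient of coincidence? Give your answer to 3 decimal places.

0.627

The two most frequent reciprocal classes, ct + + and + ec sc, are the parental types, so the F1 was ct + + / + ec sc.
The two rarest classes, ct ec + and + + sc, are the double crossovers. Comparing them with the parentals, only the ec allele has switched, so ec is the middle locus and the order is sc – ec – ct.
sc–ec: (60 + 6)/1200 = 0.0550; ec–ct: (168 + 6)/1200 = 0.1450.
Expected DCO frequency = 0.0550 × 0.1450 ≈ 0.00797; observed = 6/1200 ≈ 0.00500.
Coefficient of coincidence = 0.00500/0.00797 ≈ 0.627.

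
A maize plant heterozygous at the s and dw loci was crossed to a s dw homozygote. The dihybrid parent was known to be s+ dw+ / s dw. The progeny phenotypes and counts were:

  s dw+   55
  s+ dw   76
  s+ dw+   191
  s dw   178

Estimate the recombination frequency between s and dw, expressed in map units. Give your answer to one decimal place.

The recombinant classes are s+ dw and s dw+: 76 + 55 = 131.
Recombination frequency = 131/500 = 0.2620 ≈ 26.2%, i.e. 26.2 map units.

26.2 map units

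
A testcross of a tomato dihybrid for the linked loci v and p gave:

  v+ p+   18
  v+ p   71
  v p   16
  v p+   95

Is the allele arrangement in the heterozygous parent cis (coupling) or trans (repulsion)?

The two most frequent classes are v+ p (71) and v p+ (95); these are the parental (non-recombinant) types.
So the F1 carried v+ p on one chromosome and v p+ on the other — the recessive alleles are on opposite chromosomes (trans / repulsion).

trans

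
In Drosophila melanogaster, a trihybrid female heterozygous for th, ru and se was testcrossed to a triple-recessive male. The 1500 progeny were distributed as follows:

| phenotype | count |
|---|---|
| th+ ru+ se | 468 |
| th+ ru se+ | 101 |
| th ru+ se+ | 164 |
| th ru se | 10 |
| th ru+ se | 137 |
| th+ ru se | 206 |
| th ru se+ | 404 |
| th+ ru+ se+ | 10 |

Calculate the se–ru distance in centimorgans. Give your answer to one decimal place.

The two most frequent reciprocal classes, th+ ru+ se and th ru se+, are the parental types, so the F1 was th+ ru+ se / th ru se+.
The two rarest classes, th+ ru+ se+ and th ru se, are the double crossovers. Comparing them with the parentals, only the se allele has switched, so se is the middle locus and the order is ru – se – th.
Crossovers in the ru–se interval produce the single-crossover classes th+ ru se and th ru+ se+ (206 + 164 = 370) plus the double crossovers (20).
RF(ru–se) = (370 + 20) / 1500 = 390/1500 = 0.2600 → 26.0 centimorgans.

26.0 centimorgans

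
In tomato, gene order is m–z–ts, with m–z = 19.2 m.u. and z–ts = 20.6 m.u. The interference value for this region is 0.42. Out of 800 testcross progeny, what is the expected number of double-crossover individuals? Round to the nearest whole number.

Map distances give recombination frequencies of 0.192 and 0.206 for the two intervals.
With interference 0.42 (so coincidence = 0.58), expected double-crossover frequency = 0.192 × 0.206 × 0.58 = 0.02294.
Expected number = 0.02294 × 800 = 18.35 ≈ 18.

18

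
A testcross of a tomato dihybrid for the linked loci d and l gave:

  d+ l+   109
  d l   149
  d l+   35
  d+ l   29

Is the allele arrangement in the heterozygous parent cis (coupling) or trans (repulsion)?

cis

The two most frequent classes are d+ l+ (109) and d l (149); these are the parental (non-recombinant) types.
So the F1 carried d+ l+ on one chromosome and d l on the other — the recessive alleles are on the same chromosome (cis / coupling).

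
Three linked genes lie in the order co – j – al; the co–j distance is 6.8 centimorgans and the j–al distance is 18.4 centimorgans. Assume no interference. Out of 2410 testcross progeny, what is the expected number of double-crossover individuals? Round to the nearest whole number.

Map distances give recombination frequencies of 0.068 and 0.184 for the two intervals.
With no interference, expected double-crossover frequency = 0.068 × 0.184 = 0.01251.
Expected number = 0.01251 × 2410 = 30.15 ≈ 30.

30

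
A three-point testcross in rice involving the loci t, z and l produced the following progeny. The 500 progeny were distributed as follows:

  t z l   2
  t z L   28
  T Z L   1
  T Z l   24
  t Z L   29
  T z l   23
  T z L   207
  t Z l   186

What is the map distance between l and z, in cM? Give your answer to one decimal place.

11.0 cM

The two most frequent reciprocal classes, T z L and t Z l, are the parental types, so the F1 was T z L / t Z l.
The two rarest classes, T Z L and t z l, are the double crossovers. Comparing them with the parentals, only the z allele has switched, so z is the middle locus and the order is t – z – l.
Crossovers in the z–l interval produce the single-crossover classes T z l and t Z L (23 + 29 = 52) plus the double crossovers (3).
RF(z–l) = (52 + 3) / 500 = 55/500 = 0.1100 → 11.0 cM.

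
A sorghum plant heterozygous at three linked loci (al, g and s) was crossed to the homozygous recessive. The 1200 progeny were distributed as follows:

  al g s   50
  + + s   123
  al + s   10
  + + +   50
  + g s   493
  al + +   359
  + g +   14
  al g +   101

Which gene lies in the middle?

s

The two most frequent reciprocal classes, al + + and + g s, are the parental types, so the F1 was al + + / + g s.
The two rarest classes, al + s and + g +, are the double crossovers. Comparing them with the parentals, only the s allele has switched, so s is the middle locus and the order is al – s – g.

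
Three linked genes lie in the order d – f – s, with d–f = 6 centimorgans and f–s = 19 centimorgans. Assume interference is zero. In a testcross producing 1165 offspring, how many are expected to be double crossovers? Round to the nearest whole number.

13

Map distances give recombination frequencies of 0.060 and 0.190 for the two intervals.
With no interference, expected double-crossover frequency = 0.060 × 0.190 = 0.01140.
Expected number = 0.01140 × 1165 = 13.28 ≈ 13.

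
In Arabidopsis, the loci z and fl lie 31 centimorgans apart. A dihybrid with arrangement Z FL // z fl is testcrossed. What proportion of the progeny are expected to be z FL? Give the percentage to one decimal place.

A map distance of 31 centimorgans corresponds to a recombination frequency of 0.310.
The F1 is Z FL / z fl, so z FL is a recombinant gamete class with expected frequency r/2 = 0.310/2 = 0.1550.
That is 0.1550 = 15.5% of the progeny.

15.5%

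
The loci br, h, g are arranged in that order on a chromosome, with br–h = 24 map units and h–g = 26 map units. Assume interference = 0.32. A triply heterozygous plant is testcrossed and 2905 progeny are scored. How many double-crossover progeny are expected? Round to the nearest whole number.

123

Map distances give recombination frequencies of 0.240 and 0.260 for the two intervals.
With interference 0.32 (so coincidence = 0.68), expected double-crossover frequency = 0.240 × 0.260 × 0.68 = 0.04243.
Expected number = 0.04243 × 2905 = 123.26 ≈ 123.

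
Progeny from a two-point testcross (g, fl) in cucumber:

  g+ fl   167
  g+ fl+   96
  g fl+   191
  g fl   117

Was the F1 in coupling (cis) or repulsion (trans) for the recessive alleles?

The two most frequent classes are g+ fl (167) and g fl+ (191); these are the parental (non-recombinant) types.
So the F1 carried g+ fl on one chromosome and g fl+ on the other — the recessive alleles are on opposite chromosomes (trans / repulsion).

trans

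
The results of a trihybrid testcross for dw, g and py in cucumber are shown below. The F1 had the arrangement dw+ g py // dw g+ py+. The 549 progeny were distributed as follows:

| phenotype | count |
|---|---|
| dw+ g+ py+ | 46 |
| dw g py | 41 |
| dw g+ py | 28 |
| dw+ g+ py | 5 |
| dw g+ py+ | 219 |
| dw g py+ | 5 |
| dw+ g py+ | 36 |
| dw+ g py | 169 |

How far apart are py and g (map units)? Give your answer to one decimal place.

13.5 map units

The two rarest classes, dw+ g+ py and dw g py+, are the double crossovers. Comparing them with the parentals, only the g allele has switched, so g is the middle locus and the order is py – g – dw.
Crossovers in the py–g interval produce the single-crossover classes dw+ g py+ and dw g+ py (36 + 28 = 64) plus the double crossovers (10).
RF(py–g) = (64 + 10) / 549 = 74/549 = 0.1348 → 13.5 map units.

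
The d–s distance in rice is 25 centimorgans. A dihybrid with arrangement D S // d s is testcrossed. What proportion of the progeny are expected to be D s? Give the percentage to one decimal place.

12.5%

A map distance of 25 centimorgans corresponds to a recombination frequency of 0.250.
The F1 is D S / d s, so D s is a recombinant gamete class with expected frequency r/2 = 0.250/2 = 0.1250.
That is 0.1250 = 12.5% of the progeny.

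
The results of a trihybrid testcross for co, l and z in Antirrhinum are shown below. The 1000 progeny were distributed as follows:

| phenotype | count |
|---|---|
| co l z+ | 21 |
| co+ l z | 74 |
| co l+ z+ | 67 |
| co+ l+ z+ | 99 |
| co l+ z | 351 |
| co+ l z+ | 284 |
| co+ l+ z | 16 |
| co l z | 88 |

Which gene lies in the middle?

The two most frequent reciprocal classes, co+ l z+ and co l+ z, are the parental types, so the F1 was co+ l z+ / co l+ z.
The two rarest classes, co l z+ and co+ l+ z, are the double crossovers. Comparing them with the parentals, only the co allele has switched, so co is the middle locus and the order is z – co – l.

co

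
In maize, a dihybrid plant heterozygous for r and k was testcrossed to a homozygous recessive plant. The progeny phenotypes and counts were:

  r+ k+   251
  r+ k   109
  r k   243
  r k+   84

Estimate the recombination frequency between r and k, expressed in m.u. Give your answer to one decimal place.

28.1 m.u.

The two most frequent classes, r+ k+ (251) and r k (243), are the parental types, so the F1 was r+ k+ / r k.
The recombinant classes are r+ k and r k+: 109 + 84 = 193.
Recombination frequency = 193/687 = 0.2809 ≈ 28.1%, i.e. 28.1 m.u.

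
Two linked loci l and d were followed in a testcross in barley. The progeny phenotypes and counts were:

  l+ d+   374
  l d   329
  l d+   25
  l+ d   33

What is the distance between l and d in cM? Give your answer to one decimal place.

7.6 cM

The two most frequent classes, l+ d+ (374) and l d (329), are the parental types, so the F1 was l+ d+ / l d.
The recombinant classes are l+ d and l d+: 33 + 25 = 58.
Recombination frequency = 58/761 = 0.0762 ≈ 7.6%, i.e. 7.6 cM.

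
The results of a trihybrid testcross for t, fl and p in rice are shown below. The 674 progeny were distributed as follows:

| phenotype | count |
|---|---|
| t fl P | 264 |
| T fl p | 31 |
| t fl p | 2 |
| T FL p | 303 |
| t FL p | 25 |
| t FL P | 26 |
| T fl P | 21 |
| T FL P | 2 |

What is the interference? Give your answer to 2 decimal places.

The two most frequent reciprocal classes, T FL p and t fl P, are the parental types, so the F1 was T FL p / t fl P.
The two rarest classes, T FL P and t fl p, are the double crossovers. Comparing them with the parentals, only the p allele has switched, so p is the middle locus and the order is fl – p – t.
fl–p: (57 + 4)/674 = 0.0905; p–t: (46 + 4)/674 = 0.0742.
Expected DCO frequency = 0.0905 × 0.0742 ≈ 0.00672; observed = 4/674 ≈ 0.00593.
Coefficient of coincidence = 0.00593/0.00672 ≈ 0.88; interference = 1 − 0.88 = 0.12.

0.12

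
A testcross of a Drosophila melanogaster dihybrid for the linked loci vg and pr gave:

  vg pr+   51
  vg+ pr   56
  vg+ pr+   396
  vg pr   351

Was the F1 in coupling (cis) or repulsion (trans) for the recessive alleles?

cis

The two most frequent classes are vg+ pr+ (396) and vg pr (351); these are the parental (non-recombinant) types.
So the F1 carried vg+ pr+ on one chromosome and vg pr on the other — the recessive alleles are on the same chromosome (cis / coupling).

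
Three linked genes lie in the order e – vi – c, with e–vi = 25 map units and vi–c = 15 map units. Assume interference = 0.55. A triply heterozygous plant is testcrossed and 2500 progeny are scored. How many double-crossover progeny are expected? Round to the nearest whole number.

Map distances give recombination frequencies of 0.250 and 0.150 for the two intervals.
With interference 0.55 (so coincidence = 0.45), expected double-crossover frequency = 0.250 × 0.150 × 0.45 = 0.01687.
Expected number = 0.01687 × 2500 = 42.19 ≈ 42.

42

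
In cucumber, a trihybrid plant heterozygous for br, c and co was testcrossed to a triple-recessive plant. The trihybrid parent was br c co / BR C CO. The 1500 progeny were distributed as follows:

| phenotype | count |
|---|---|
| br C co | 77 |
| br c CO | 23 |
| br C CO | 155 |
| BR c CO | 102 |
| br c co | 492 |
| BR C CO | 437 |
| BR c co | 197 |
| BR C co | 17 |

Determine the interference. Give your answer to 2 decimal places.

0.30

The two rarest classes, br c CO and BR C co, are the double crossovers. Comparing them with the parentals, only the co allele has switched, so co is the middle locus and the order is c – co – br.
c–co: (179 + 40)/1500 = 0.1460; co–br: (352 + 40)/1500 = 0.2613.
Expected DCO frequency = 0.1460 × 0.2613 ≈ 0.03815; observed = 40/1500 ≈ 0.02667.
Coefficient of coincidence = 0.02667/0.03815 ≈ 0.70; interference = 1 − 0.70 = 0.30.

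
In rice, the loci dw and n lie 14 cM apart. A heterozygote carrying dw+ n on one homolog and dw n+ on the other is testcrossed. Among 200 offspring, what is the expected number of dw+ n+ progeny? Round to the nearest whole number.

A map distance of 14 cM corresponds to a recombination frequency of 0.140.
The F1 is dw+ n / dw n+, so dw+ n+ is a recombinant gamete class with expected frequency r/2 = 0.140/2 = 0.0700.
Expected number = 0.0700 × 200 = 14.00 ≈ 14.

14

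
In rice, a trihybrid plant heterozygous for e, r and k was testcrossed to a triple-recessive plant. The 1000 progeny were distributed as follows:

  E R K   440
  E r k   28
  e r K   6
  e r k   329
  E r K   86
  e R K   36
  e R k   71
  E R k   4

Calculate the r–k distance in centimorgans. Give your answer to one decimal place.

The two most frequent reciprocal classes, E R K and e r k, are the parental types, so the F1 was E R K / e r k.
The two rarest classes, E R k and e r K, are the double crossovers. Comparing them with the parentals, only the k allele has switched, so k is the middle locus and the order is r – k – e.
Crossovers in the r–k interval produce the single-crossover classes E r K and e R k (86 + 71 = 157) plus the double crossovers (10).
RF(r–k) = (157 + 10) / 1000 = 167/1000 = 0.1670 → 16.7 centimorgans.

16.7 centimorgans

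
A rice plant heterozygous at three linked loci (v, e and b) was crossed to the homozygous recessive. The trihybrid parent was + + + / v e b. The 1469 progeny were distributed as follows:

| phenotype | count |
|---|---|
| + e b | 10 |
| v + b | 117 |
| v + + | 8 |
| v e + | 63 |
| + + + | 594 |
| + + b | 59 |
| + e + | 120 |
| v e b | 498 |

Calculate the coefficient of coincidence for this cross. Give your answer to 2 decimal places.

0.74

The two rarest classes, v + + and + e b, are the double crossovers. Comparing them with the parentals, only the v allele has switched, so v is the middle locus and the order is e – v – b.
e–v: (237 + 18)/1469 = 0.1736; v–b: (122 + 18)/1469 = 0.0953.
Expected DCO frequency = 0.1736 × 0.0953 ≈ 0.01654; observed = 18/1469 ≈ 0.01225.
Coefficient of coincidence = 0.01225/0.01654 ≈ 0.74.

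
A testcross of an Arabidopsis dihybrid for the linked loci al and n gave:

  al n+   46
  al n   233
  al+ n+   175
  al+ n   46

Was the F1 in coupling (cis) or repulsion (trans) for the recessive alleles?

cis

The two most frequent classes are al+ n+ (175) and al n (233); these are the parental (non-recombinant) types.
So the F1 carried al+ n+ on one chromosome and al n on the other — the recessive alleles are on the same chromosome (cis / coupling).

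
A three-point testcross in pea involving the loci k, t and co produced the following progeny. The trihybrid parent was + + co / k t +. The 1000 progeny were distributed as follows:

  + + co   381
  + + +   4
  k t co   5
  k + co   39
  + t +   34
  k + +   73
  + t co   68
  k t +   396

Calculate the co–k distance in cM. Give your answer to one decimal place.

The two rarest classes, + + + and k t co, are the double crossovers. Comparing them with the parentals, only the co allele has switched, so co is the middle locus and the order is t – co – k.
Crossovers in the co–k interval produce the single-crossover classes k + co and + t + (39 + 34 = 73) plus the double crossovers (9).
RF(co–k) = (73 + 9) / 1000 = 82/1000 = 0.0820 → 8.2 cM.

8.2 cM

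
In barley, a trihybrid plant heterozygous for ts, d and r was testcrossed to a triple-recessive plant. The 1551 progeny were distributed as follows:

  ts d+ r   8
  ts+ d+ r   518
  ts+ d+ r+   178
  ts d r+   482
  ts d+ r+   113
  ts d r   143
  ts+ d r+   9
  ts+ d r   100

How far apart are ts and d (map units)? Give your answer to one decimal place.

14.8 map units

The two most frequent reciprocal classes, ts d r+ and ts+ d+ r, are the parental types, so the F1 was ts d r+ / ts+ d+ r.
The two rarest classes, ts+ d r+ and ts d+ r, are the double crossovers. Comparing them with the parentals, only the ts allele has switched, so ts is the middle locus and the order is r – ts – d.
Crossovers in the ts–d interval produce the single-crossover classes ts d+ r+ and ts+ d r (113 + 100 = 213) plus the double crossovers (17).
RF(ts–d) = (213 + 17) / 1551 = 230/1551 = 0.1483 → 14.8 map units.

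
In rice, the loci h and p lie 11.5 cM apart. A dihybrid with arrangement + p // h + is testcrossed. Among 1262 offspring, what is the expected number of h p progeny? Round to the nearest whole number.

A map distance of 11.5 cM corresponds to a recombination frequency of 0.115.
The F1 is + p / h +, so h p is a recombinant gamete class with expected frequency r/2 = 0.115/2 = 0.0575.
Expected number = 0.0575 × 1262 = 72.56 ≈ 73.

73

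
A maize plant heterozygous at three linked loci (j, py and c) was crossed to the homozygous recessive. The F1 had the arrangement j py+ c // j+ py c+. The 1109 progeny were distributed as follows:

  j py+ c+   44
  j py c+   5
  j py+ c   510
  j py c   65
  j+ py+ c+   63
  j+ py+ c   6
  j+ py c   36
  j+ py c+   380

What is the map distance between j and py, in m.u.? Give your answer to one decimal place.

The two rarest classes, j+ py+ c and j py c+, are the double crossovers. Comparing them with the parentals, only the j allele has switched, so j is the middle locus and the order is c – j – py.
Crossovers in the j–py interval produce the single-crossover classes j py c and j+ py+ c+ (65 + 63 = 128) plus the double crossovers (11).
RF(j–py) = (128 + 11) / 1109 = 139/1109 = 0.1253 → 12.5 m.u.

12.5 m.u.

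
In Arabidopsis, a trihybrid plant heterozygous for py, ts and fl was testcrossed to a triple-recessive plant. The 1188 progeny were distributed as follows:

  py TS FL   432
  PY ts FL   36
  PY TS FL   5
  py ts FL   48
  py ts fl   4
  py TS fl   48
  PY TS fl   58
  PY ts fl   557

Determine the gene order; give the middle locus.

The two most frequent reciprocal classes, py TS FL and PY ts fl, are the parental types, so the F1 was py TS FL / PY ts fl.
The two rarest classes, PY TS FL and py ts fl, are the double crossovers. Comparing them with the parentals, only the py allele has switched, so py is the middle locus and the order is ts – py – fl.

py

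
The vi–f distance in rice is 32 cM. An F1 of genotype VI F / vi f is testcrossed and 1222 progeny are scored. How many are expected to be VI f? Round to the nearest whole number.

A map distance of 32 cM corresponds to a recombination frequency of 0.320.
The F1 is VI F / vi f, so VI f is a recombinant gamete class with expected frequency r/2 = 0.320/2 = 0.1600.
Expected number = 0.1600 × 1222 = 195.52 ≈ 196.

196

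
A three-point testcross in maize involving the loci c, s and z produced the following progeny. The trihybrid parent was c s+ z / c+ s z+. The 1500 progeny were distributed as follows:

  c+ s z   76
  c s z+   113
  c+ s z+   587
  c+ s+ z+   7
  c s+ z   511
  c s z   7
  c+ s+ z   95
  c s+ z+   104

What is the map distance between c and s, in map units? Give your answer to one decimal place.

14.8 map units

The two rarest classes, c s z and c+ s+ z+, are the double crossovers. Comparing them with the parentals, only the s allele has switched, so s is the middle locus and the order is c – s – z.
Crossovers in the c–s interval produce the single-crossover classes c+ s+ z and c s z+ (95 + 113 = 208) plus the double crossovers (14).
RF(c–s) = (208 + 14) / 1500 = 222/1500 = 0.1480 → 14.8 map units.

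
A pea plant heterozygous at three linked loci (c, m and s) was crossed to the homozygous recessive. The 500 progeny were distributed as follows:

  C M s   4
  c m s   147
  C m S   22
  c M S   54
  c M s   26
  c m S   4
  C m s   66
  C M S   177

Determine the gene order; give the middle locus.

s

The two most frequent reciprocal classes, c m s and C M S, are the parental types, so the F1 was c m s / C M S.
The two rarest classes, c m S and C M s, are the double crossovers. Comparing them with the parentals, only the s allele has switched, so s is the middle locus and the order is c – s – m.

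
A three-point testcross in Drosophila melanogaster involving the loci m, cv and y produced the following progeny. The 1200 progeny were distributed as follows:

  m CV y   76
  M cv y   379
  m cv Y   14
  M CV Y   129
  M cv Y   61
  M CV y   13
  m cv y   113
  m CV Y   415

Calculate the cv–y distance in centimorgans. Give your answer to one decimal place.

The two most frequent reciprocal classes, M cv y and m CV Y, are the parental types, so the F1 was M cv y / m CV Y.
The two rarest classes, M CV y and m cv Y, are the double crossovers. Comparing them with the parentals, only the cv allele has switched, so cv is the middle locus and the order is m – cv – y.
Crossovers in the cv–y interval produce the single-crossover classes M cv Y and m CV y (61 + 76 = 137) plus the double crossovers (27).
RF(cv–y) = (137 + 27) / 1200 = 164/1200 = 0.1367 → 13.7 centimorgans.

13.7 centimorgans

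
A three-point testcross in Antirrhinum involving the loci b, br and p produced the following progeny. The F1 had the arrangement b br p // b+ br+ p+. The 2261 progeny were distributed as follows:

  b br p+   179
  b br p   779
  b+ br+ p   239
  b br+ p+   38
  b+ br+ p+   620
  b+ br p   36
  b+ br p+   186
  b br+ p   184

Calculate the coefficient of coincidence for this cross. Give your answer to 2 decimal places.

0.77

The two rarest classes, b+ br p and b br+ p+, are the double crossovers. Comparing them with the parentals, only the b allele has switched, so b is the middle locus and the order is br – b – p.
br–b: (370 + 74)/2261 = 0.1964; b–p: (418 + 74)/2261 = 0.2176.
Expected DCO frequency = 0.1964 × 0.2176 ≈ 0.04274; observed = 74/2261 ≈ 0.03273.
Coefficient of coincidence = 0.03273/0.04274 ≈ 0.77.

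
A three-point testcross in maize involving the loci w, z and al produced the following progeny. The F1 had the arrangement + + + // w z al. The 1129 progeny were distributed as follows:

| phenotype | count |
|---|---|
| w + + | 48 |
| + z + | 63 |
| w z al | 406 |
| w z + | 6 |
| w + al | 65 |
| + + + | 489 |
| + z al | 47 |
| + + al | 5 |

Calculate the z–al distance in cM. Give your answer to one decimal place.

12.3 cM

The two rarest classes, + + al and w z +, are the double crossovers. Comparing them with the parentals, only the al allele has switched, so al is the middle locus and the order is w – al – z.
Crossovers in the al–z interval produce the single-crossover classes + z + and w + al (63 + 65 = 128) plus the double crossovers (11).
RF(al–z) = (128 + 11) / 1129 = 139/1129 = 0.1231 → 12.3 cM.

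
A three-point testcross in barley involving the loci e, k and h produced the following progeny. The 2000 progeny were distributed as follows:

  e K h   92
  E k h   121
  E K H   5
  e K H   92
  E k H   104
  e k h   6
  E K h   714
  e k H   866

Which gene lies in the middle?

The two most frequent reciprocal classes, e k H and E K h, are the parental types, so the F1 was e k H / E K h.
The two rarest classes, e k h and E K H, are the double crossovers. Comparing them with the parentals, only the h allele has switched, so h is the middle locus and the order is e – h – k.

h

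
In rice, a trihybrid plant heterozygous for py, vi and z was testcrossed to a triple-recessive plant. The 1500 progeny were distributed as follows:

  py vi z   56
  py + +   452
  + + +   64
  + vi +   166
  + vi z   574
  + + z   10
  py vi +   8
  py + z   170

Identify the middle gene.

The two most frequent reciprocal classes, py + + and + vi z, are the parental types, so the F1 was py + + / + vi z.
The two rarest classes, py vi + and + + z, are the double crossovers. Comparing them with the parentals, only the vi allele has switched, so vi is the middle locus and the order is z – vi – py.

vi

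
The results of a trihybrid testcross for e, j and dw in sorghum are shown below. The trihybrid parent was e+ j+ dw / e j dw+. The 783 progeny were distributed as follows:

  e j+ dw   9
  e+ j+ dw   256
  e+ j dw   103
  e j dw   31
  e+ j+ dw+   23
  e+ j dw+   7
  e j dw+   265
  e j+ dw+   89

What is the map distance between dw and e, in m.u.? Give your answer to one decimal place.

The two rarest classes, e j+ dw and e+ j dw+, are the double crossovers. Comparing them with the parentals, only the e allele has switched, so e is the middle locus and the order is dw – e – j.
Crossovers in the dw–e interval produce the single-crossover classes e+ j+ dw+ and e j dw (23 + 31 = 54) plus the double crossovers (16).
RF(dw–e) = (54 + 16) / 783 = 70/783 = 0.0894 → 8.9 m.u.

8.9 m.u.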